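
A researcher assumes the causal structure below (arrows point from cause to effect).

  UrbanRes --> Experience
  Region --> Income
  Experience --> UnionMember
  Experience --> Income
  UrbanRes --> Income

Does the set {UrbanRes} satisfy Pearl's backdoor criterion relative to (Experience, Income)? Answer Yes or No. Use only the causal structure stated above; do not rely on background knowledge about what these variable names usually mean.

Backdoor paths from Experience to Income (paths whose first edge points into Experience):
  P1: Experience <- UrbanRes -> Income
Condition 1 (no descendant of Experience in the set): holds — descendants of Experience are {Income, UnionMember}; none are in {UrbanRes}.
Condition 2 (every backdoor path blocked by {UrbanRes}):
  P1: blocked at fork node UrbanRes ∈ conditioning set.
{UrbanRes} satisfies the backdoor criterion.

Yes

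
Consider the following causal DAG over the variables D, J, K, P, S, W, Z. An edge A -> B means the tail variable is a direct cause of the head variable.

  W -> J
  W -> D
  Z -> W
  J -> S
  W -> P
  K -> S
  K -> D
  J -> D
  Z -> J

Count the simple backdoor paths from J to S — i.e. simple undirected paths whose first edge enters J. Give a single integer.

2

A backdoor path from J to S is any simple undirected path whose first edge points into J (i.e. leaves J via a parent).
Parents of J: {W, Z}.
Enumerating:
  P1: J <- Z -> W -> D <- K -> S
  P2: J <- W -> D <- K -> S
That exhausts the simple backdoor paths. Count: 2.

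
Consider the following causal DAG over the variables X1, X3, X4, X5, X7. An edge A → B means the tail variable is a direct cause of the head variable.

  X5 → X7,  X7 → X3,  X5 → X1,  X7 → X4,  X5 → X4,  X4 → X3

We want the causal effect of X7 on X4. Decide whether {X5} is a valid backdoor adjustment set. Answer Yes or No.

Backdoor paths from X7 to X4 (paths whose first edge points into X7):
  P1: X7 <- X5 -> X4
Condition 1 (no descendant of X7 in the set): holds — descendants of X7 are {X3, X4}; none are in {X5}.
Condition 2 (every backdoor path blocked by {X5}):
  P1: blocked at fork node X5 ∈ conditioning set.
{X5} satisfies the backdoor criterion.

Yes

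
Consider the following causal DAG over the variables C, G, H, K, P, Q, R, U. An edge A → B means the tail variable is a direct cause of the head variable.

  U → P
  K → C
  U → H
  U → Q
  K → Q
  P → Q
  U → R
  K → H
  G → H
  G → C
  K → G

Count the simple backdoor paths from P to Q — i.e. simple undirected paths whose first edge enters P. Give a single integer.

4

A backdoor path from P to Q is any simple undirected path whose first edge points into P (i.e. leaves P via a parent).
Parents of P: {U}.
Enumerating:
  P1: P <- U -> Q
  P2: P <- U -> H <- K -> Q
  P3: P <- U -> H <- G <- K -> Q
  P4: P <- U -> H <- G -> C <- K -> Q
That exhausts the simple backdoor paths. Count: 4.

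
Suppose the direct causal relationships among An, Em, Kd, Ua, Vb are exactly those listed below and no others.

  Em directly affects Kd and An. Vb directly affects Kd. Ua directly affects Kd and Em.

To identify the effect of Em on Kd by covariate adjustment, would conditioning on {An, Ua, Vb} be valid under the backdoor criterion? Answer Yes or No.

Backdoor paths from Em to Kd (paths whose first edge points into Em):
  P1: Em <- Ua -> Kd
Condition 1 (no descendant of Em in the set): FAILS — An is a descendant of Em.
Condition 2 (every backdoor path blocked by {An, Ua, Vb}):
  P1: blocked at fork node Ua ∈ conditioning set.
{An, Ua, Vb} does not satisfy the backdoor criterion.

No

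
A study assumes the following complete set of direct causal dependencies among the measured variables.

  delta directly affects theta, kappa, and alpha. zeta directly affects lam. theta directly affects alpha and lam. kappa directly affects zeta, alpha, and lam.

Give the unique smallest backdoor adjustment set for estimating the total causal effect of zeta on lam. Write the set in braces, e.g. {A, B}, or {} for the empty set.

{kappa}

Variables eligible for adjustment (non-descendants of zeta, excluding zeta and lam): {alpha, delta, kappa, theta}.
Backdoor paths from zeta to lam:
  P1: zeta <- kappa <- delta -> theta -> lam
  P2: zeta <- kappa <- delta -> alpha <- theta -> lam
  P3: zeta <- kappa -> lam
  P4: zeta <- kappa -> alpha <- delta -> theta -> lam
  P5: zeta <- kappa -> alpha <- theta -> lam
The empty set is not sufficient: P1 (zeta <- kappa <- delta -> theta -> lam) has no collider blocking it and no conditioned non-collider, so it is open.
Try {kappa}:
  P1: blocked at chain node kappa ∈ conditioning set.
  P2: blocked at chain node kappa ∈ conditioning set.
  P3: blocked at fork node kappa ∈ conditioning set.
  P4: blocked at fork node kappa ∈ conditioning set.
  P5: blocked at fork node kappa ∈ conditioning set.
{kappa} contains no descendant of zeta and blocks every backdoor path.
No other singleton works — e.g. {delta} leaves P3 open — so {kappa} is the unique smallest valid adjustment set.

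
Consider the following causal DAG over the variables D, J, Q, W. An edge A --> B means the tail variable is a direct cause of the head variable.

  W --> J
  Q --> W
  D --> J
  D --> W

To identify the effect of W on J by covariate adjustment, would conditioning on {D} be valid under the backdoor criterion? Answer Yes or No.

Backdoor paths from W to J (paths whose first edge points into W):
  P1: W <- D -> J
Condition 1 (no descendant of W in the set): holds — descendants of W are {J}; none are in {D}.
Condition 2 (every backdoor path blocked by {D}):
  P1: blocked at fork node D ∈ conditioning set.
{D} satisfies the backdoor criterion.

Yes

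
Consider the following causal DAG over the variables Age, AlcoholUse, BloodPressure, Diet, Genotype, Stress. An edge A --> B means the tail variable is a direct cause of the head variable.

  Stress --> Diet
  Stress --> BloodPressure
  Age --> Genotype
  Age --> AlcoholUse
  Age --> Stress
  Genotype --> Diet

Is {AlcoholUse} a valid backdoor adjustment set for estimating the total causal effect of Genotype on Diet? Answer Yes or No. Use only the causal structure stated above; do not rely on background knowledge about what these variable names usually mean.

Backdoor paths from Genotype to Diet (paths whose first edge points into Genotype):
  P1: Genotype <- Age -> Stress -> Diet
Condition 1 (no descendant of Genotype in the set): holds — descendants of Genotype are {Diet}; none are in {AlcoholUse}.
Condition 2 (every backdoor path blocked by {AlcoholUse}):
  P1: open — no interior node is in the conditioning set.
{AlcoholUse} does not satisfy the backdoor criterion.

No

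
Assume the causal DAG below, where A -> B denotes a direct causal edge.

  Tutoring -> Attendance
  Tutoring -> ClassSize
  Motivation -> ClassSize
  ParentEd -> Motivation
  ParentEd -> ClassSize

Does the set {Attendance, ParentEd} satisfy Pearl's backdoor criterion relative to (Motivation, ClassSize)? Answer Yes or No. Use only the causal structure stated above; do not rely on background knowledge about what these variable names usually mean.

Backdoor paths from Motivation to ClassSize (paths whose first edge points into Motivation):
  P1: Motivation <- ParentEd -> ClassSize
Condition 1 (no descendant of Motivation in the set): holds — descendants of Motivation are {ClassSize}; none are in {Attendance, ParentEd}.
Condition 2 (every backdoor path blocked by {Attendance, ParentEd}):
  P1: blocked at fork node ParentEd ∈ conditioning set.
{Attendance, ParentEd} satisfies the backdoor criterion.

Yes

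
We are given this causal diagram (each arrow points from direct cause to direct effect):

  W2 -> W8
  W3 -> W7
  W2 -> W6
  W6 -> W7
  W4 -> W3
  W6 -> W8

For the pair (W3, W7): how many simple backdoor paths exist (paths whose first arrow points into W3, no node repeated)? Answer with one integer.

0

A backdoor path from W3 to W7 is any simple undirected path whose first edge points into W3 (i.e. leaves W3 via a parent).
Parents of W3: {W4}.
No simple path from any parent of W3 reaches W7 without revisiting W3, so there are no backdoor paths.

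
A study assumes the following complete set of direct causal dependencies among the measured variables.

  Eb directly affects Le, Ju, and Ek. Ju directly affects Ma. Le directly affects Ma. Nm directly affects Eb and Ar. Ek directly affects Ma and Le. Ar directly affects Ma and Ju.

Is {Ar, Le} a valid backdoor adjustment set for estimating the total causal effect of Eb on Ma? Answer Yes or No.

Backdoor paths from Eb to Ma (paths whose first edge points into Eb):
  P1: Eb <- Nm -> Ar -> Ju -> Ma
  P2: Eb <- Nm -> Ar -> Ma
Condition 1 (no descendant of Eb in the set): FAILS — Le is a descendant of Eb.
Condition 2 (every backdoor path blocked by {Ar, Le}):
  P1: blocked at chain node Ar ∈ conditioning set.
  P2: blocked at chain node Ar ∈ conditioning set.
{Ar, Le} does not satisfy the backdoor criterion.

No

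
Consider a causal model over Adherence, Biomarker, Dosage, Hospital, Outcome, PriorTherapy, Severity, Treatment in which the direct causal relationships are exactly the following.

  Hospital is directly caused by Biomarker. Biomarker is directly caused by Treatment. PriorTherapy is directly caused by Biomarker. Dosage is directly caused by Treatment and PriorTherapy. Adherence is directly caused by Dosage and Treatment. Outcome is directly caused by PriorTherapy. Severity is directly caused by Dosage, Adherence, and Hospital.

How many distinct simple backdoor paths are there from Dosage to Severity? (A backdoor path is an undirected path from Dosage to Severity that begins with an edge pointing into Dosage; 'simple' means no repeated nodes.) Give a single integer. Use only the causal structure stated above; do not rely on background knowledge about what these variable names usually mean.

4

A backdoor path from Dosage to Severity is any simple undirected path whose first edge points into Dosage (i.e. leaves Dosage via a parent).
Parents of Dosage: {PriorTherapy, Treatment}.
Enumerating:
  P1: Dosage <- Treatment -> Biomarker -> Hospital -> Severity
  P2: Dosage <- Treatment -> Adherence -> Severity
  P3: Dosage <- PriorTherapy <- Biomarker <- Treatment -> Adherence -> Severity
  P4: Dosage <- PriorTherapy <- Biomarker -> Hospital -> Severity
That exhausts the simple backdoor paths. Count: 4.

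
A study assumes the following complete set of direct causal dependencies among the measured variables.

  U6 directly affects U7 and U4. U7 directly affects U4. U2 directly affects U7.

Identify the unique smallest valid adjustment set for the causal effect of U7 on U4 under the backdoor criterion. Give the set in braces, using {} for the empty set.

Variables eligible for adjustment (non-descendants of U7, excluding U7 and U4): {U2, U6}.
Backdoor paths from U7 to U4:
  P1: U7 <- U6 -> U4
The empty set is not sufficient: P1 (U7 <- U6 -> U4) has no collider blocking it and no conditioned non-collider, so it is open.
Try {U6}:
  P1: blocked at fork node U6 ∈ conditioning set.
{U6} contains no descendant of U7 and blocks every backdoor path.
No other singleton works — e.g. {U2} leaves P1 open — so {U6} is the unique smallest valid adjustment set.

{U6}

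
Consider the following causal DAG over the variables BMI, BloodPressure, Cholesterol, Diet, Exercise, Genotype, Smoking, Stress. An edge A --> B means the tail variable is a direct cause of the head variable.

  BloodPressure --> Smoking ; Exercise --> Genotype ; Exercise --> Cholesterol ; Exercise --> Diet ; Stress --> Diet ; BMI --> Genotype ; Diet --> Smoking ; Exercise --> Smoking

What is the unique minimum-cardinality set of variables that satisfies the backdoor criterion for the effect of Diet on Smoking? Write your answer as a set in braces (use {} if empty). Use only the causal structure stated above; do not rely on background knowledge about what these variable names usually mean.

Variables eligible for adjustment (non-descendants of Diet, excluding Diet and Smoking): {BMI, BloodPressure, Cholesterol, Exercise, Genotype, Stress}.
Backdoor paths from Diet to Smoking:
  P1: Diet <- Exercise -> Smoking
The empty set is not sufficient: P1 (Diet <- Exercise -> Smoking) has no collider blocking it and no conditioned non-collider, so it is open.
Try {Exercise}:
  P1: blocked at fork node Exercise ∈ conditioning set.
{Exercise} contains no descendant of Diet and blocks every backdoor path.
No other singleton works — e.g. {Stress} leaves P1 open — so {Exercise} is the unique smallest valid adjustment set.

{Exercise}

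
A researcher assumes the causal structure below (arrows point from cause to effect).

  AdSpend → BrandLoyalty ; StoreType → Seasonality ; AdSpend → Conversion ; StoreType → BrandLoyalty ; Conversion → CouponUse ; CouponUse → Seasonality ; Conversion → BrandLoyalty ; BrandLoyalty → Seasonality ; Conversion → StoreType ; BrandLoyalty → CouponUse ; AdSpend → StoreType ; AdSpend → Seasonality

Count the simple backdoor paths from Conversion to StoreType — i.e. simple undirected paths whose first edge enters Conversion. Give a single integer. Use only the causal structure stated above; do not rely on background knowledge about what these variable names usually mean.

7

A backdoor path from Conversion to StoreType is any simple undirected path whose first edge points into Conversion (i.e. leaves Conversion via a parent).
Parents of Conversion: {AdSpend}.
Enumerating:
  P1: Conversion <- AdSpend -> StoreType
  P2: Conversion <- AdSpend -> BrandLoyalty <- StoreType
  P3: Conversion <- AdSpend -> BrandLoyalty -> CouponUse -> Seasonality <- StoreType
  P4: Conversion <- AdSpend -> BrandLoyalty -> Seasonality <- StoreType
  P5: Conversion <- AdSpend -> Seasonality <- StoreType
  P6: Conversion <- AdSpend -> Seasonality <- BrandLoyalty <- StoreType
  P7: Conversion <- AdSpend -> Seasonality <- CouponUse <- BrandLoyalty <- StoreType
That exhausts the simple backdoor paths. Count: 7.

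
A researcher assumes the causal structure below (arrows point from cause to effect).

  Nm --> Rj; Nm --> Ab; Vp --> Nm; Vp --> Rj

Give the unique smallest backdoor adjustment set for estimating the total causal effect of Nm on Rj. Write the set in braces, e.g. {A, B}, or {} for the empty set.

Variables eligible for adjustment (non-descendants of Nm, excluding Nm and Rj): {Vp}.
Backdoor paths from Nm to Rj:
  P1: Nm <- Vp -> Rj
The empty set is not sufficient: P1 (Nm <- Vp -> Rj) has no collider blocking it and no conditioned non-collider, so it is open.
Try {Vp}:
  P1: blocked at fork node Vp ∈ conditioning set.
{Vp} contains no descendant of Nm and blocks every backdoor path.
{Vp} is the unique smallest valid adjustment set.

{Vp}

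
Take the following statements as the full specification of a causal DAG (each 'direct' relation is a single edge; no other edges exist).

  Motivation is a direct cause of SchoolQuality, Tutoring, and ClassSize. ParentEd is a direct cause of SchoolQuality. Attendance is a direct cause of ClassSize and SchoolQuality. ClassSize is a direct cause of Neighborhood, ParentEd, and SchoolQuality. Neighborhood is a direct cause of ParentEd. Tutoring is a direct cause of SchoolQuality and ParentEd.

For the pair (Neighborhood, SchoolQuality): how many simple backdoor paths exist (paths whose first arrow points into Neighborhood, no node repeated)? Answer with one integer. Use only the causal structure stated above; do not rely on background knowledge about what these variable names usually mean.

A backdoor path from Neighborhood to SchoolQuality is any simple undirected path whose first edge points into Neighborhood (i.e. leaves Neighborhood via a parent).
Parents of Neighborhood: {ClassSize}.
Enumerating:
  P1: Neighborhood <- ClassSize <- Motivation -> Tutoring -> ParentEd -> SchoolQuality
  P2: Neighborhood <- ClassSize <- Motivation -> Tutoring -> SchoolQuality
  P3: Neighborhood <- ClassSize <- Motivation -> SchoolQuality
  P4: Neighborhood <- ClassSize <- Attendance -> SchoolQuality
  P5: Neighborhood <- ClassSize -> ParentEd <- Tutoring <- Motivation -> SchoolQuality
  P6: Neighborhood <- ClassSize -> ParentEd <- Tutoring -> SchoolQuality
  P7: Neighborhood <- ClassSize -> ParentEd -> SchoolQuality
  P8: Neighborhood <- ClassSize -> SchoolQuality
That exhausts the simple backdoor paths. Count: 8.

8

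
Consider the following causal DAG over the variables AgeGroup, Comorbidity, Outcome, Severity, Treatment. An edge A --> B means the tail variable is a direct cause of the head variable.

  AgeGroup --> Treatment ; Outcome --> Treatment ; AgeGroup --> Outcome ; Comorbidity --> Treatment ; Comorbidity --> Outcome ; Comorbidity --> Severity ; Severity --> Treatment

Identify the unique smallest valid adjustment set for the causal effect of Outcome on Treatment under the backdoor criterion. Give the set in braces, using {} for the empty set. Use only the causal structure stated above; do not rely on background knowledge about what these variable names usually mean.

Variables eligible for adjustment (non-descendants of Outcome, excluding Outcome and Treatment): {AgeGroup, Comorbidity, Severity}.
Backdoor paths from Outcome to Treatment:
  P1: Outcome <- Comorbidity -> Severity -> Treatment
  P2: Outcome <- Comorbidity -> Treatment
  P3: Outcome <- AgeGroup -> Treatment
The empty set is not sufficient: P1 (Outcome <- Comorbidity -> Severity -> Treatment) has no collider blocking it and no conditioned non-collider, so it is open.
Try {AgeGroup, Comorbidity}:
  P1: blocked at fork node Comorbidity ∈ conditioning set.
  P2: blocked at fork node Comorbidity ∈ conditioning set.
  P3: blocked at fork node AgeGroup ∈ conditioning set.
{AgeGroup, Comorbidity} contains no descendant of Outcome and blocks every backdoor path.
Every element of {AgeGroup, Comorbidity} is needed (dropping AgeGroup leaves P3 open; dropping Comorbidity leaves P1 open), so no proper subset is valid.
Among all size-2 subsets of the eligible variables, only {AgeGroup, Comorbidity} blocks every backdoor path, so it is the unique smallest valid adjustment set.

{AgeGroup, Comorbidity}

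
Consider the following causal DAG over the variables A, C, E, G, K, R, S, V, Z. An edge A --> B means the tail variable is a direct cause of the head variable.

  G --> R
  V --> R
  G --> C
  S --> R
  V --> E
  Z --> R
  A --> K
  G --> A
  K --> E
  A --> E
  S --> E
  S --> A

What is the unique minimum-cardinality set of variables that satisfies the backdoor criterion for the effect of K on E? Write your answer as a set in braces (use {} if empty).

{A}

Variables eligible for adjustment (non-descendants of K, excluding K and E): {A, C, G, R, S, V, Z}.
Backdoor paths from K to E:
  P1: K <- A <- S -> R <- V -> E
  P2: K <- A <- S -> E
  P3: K <- A <- G -> R <- S -> E
  P4: K <- A <- G -> R <- V -> E
  P5: K <- A -> E
The empty set is not sufficient: P2 (K <- A <- S -> E) has no collider blocking it and no conditioned non-collider, so it is open.
Try {A}:
  P1: blocked at chain node A ∈ conditioning set.
  P2: blocked at chain node A ∈ conditioning set.
  P3: blocked at chain node A ∈ conditioning set.
  P4: blocked at chain node A ∈ conditioning set.
  P5: blocked at fork node A ∈ conditioning set.
{A} contains no descendant of K and blocks every backdoor path.
No other singleton works — e.g. {Z} leaves P2 open — so {A} is the unique smallest valid adjustment set.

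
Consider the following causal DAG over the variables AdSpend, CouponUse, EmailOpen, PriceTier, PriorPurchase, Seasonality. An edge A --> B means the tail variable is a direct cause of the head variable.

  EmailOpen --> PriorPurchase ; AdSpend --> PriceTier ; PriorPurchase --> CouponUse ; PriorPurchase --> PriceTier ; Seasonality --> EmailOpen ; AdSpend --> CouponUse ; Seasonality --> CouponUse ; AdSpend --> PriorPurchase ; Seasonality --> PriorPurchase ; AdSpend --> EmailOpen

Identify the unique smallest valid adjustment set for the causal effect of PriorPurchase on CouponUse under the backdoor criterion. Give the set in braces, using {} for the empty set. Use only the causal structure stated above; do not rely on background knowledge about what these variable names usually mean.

Variables eligible for adjustment (non-descendants of PriorPurchase, excluding PriorPurchase and CouponUse): {AdSpend, EmailOpen, Seasonality}.
Backdoor paths from PriorPurchase to CouponUse:
  P1: PriorPurchase <- Seasonality -> EmailOpen <- AdSpend -> CouponUse
  P2: PriorPurchase <- Seasonality -> CouponUse
  P3: PriorPurchase <- AdSpend -> EmailOpen <- Seasonality -> CouponUse
  P4: PriorPurchase <- AdSpend -> CouponUse
  P5: PriorPurchase <- EmailOpen <- Seasonality -> CouponUse
  P6: PriorPurchase <- EmailOpen <- AdSpend -> CouponUse
The empty set is not sufficient: P2 (PriorPurchase <- Seasonality -> CouponUse) has no collider blocking it and no conditioned non-collider, so it is open.
Try {AdSpend, Seasonality}:
  P1: blocked at fork node Seasonality ∈ conditioning set.
  P2: blocked at fork node Seasonality ∈ conditioning set.
  P3: blocked at fork node AdSpend ∈ conditioning set.
  P4: blocked at fork node AdSpend ∈ conditioning set.
  P5: blocked at fork node Seasonality ∈ conditioning set.
  P6: blocked at fork node AdSpend ∈ conditioning set.
{AdSpend, Seasonality} contains no descendant of PriorPurchase and blocks every backdoor path.
Every element of {AdSpend, Seasonality} is needed (dropping AdSpend leaves P4 open; dropping Seasonality leaves P2 open), so no proper subset is valid.
Among all size-2 subsets of the eligible variables, only {AdSpend, Seasonality} blocks every backdoor path, so it is the unique smallest valid adjustment set.

{AdSpend, Seasonality}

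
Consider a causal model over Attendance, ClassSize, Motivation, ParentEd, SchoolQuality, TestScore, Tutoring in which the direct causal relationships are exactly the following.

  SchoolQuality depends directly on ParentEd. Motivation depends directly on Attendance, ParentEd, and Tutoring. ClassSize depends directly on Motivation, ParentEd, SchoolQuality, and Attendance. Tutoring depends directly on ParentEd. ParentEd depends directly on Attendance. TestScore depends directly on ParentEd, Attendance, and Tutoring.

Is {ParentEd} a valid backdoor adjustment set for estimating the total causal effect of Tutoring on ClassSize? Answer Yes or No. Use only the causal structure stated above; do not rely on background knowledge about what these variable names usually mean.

Yes

Backdoor paths from Tutoring to ClassSize (paths whose first edge points into Tutoring):
  P1: Tutoring <- ParentEd <- Attendance -> Motivation -> ClassSize
  P2: Tutoring <- ParentEd <- Attendance -> ClassSize
  P3: Tutoring <- ParentEd -> Motivation <- Attendance -> ClassSize
  P4: Tutoring <- ParentEd -> Motivation -> ClassSize
  P5: Tutoring <- ParentEd -> SchoolQuality -> ClassSize
  P6: Tutoring <- ParentEd -> ClassSize
  P7: Tutoring <- ParentEd -> TestScore <- Attendance -> Motivation -> ClassSize
  P8: Tutoring <- ParentEd -> TestScore <- Attendance -> ClassSize
Condition 1 (no descendant of Tutoring in the set): holds — descendants of Tutoring are {ClassSize, Motivation, TestScore}; none are in {ParentEd}.
Condition 2 (every backdoor path blocked by {ParentEd}):
  P1: blocked at chain node ParentEd ∈ conditioning set.
  P2: blocked at chain node ParentEd ∈ conditioning set.
  P3: blocked at fork node ParentEd ∈ conditioning set.
  P4: blocked at fork node ParentEd ∈ conditioning set.
  P5: blocked at fork node ParentEd ∈ conditioning set.
  P6: blocked at fork node ParentEd ∈ conditioning set.
  P7: blocked at fork node ParentEd ∈ conditioning set.
  P8: blocked at fork node ParentEd ∈ conditioning set.
{ParentEd} satisfies the backdoor criterion.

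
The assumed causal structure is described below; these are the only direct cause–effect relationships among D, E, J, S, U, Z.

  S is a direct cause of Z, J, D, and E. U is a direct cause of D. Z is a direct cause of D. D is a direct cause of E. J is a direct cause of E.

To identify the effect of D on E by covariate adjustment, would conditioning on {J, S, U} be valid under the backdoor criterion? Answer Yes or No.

Backdoor paths from D to E (paths whose first edge points into D):
  P1: D <- S -> J -> E
  P2: D <- S -> E
  P3: D <- Z <- S -> J -> E
  P4: D <- Z <- S -> E
Condition 1 (no descendant of D in the set): holds — descendants of D are {E}; none are in {J, S, U}.
Condition 2 (every backdoor path blocked by {J, S, U}):
  P1: blocked at fork node S ∈ conditioning set.
  P2: blocked at fork node S ∈ conditioning set.
  P3: blocked at fork node S ∈ conditioning set.
  P4: blocked at fork node S ∈ conditioning set.
{J, S, U} satisfies the backdoor criterion.

Yes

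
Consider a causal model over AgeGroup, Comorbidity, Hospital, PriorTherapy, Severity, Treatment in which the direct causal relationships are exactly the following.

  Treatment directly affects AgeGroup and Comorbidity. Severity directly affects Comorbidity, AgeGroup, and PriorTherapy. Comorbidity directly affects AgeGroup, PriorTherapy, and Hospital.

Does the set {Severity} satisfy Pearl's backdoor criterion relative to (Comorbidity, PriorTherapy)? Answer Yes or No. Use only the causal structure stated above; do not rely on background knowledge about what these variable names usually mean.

Backdoor paths from Comorbidity to PriorTherapy (paths whose first edge points into Comorbidity):
  P1: Comorbidity <- Treatment -> AgeGroup <- Severity -> PriorTherapy
  P2: Comorbidity <- Severity -> PriorTherapy
Condition 1 (no descendant of Comorbidity in the set): holds — descendants of Comorbidity are {AgeGroup, Hospital, PriorTherapy}; none are in {Severity}.
Condition 2 (every backdoor path blocked by {Severity}):
  P1: blocked at collider AgeGroup (neither it nor any descendant is in the conditioning set).
  P2: blocked at fork node Severity ∈ conditioning set.
{Severity} satisfies the backdoor criterion.

Yes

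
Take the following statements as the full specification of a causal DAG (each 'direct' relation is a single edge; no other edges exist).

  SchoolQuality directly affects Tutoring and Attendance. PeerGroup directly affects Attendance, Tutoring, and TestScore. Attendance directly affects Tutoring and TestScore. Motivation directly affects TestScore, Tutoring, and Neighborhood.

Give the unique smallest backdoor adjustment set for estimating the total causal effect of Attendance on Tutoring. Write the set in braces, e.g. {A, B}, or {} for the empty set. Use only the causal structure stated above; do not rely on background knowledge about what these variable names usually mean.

Variables eligible for adjustment (non-descendants of Attendance, excluding Attendance and Tutoring): {Motivation, Neighborhood, PeerGroup, SchoolQuality}.
Backdoor paths from Attendance to Tutoring:
  P1: Attendance <- SchoolQuality -> Tutoring
  P2: Attendance <- PeerGroup -> Tutoring
  P3: Attendance <- PeerGroup -> TestScore <- Motivation -> Tutoring
The empty set is not sufficient: P1 (Attendance <- SchoolQuality -> Tutoring) has no collider blocking it and no conditioned non-collider, so it is open.
Try {PeerGroup, SchoolQuality}:
  P1: blocked at fork node SchoolQuality ∈ conditioning set.
  P2: blocked at fork node PeerGroup ∈ conditioning set.
  P3: blocked at fork node PeerGroup ∈ conditioning set.
{PeerGroup, SchoolQuality} contains no descendant of Attendance and blocks every backdoor path.
Every element of {PeerGroup, SchoolQuality} is needed (dropping PeerGroup leaves P2 open; dropping SchoolQuality leaves P1 open), so no proper subset is valid.
Among all size-2 subsets of the eligible variables, only {PeerGroup, SchoolQuality} blocks every backdoor path, so it is the unique smallest valid adjustment set.

{PeerGroup, SchoolQuality}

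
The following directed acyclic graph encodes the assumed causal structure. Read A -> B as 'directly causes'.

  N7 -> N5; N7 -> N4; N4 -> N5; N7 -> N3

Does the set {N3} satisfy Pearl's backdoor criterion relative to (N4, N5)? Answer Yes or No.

Backdoor paths from N4 to N5 (paths whose first edge points into N4):
  P1: N4 <- N7 -> N5
Condition 1 (no descendant of N4 in the set): holds — descendants of N4 are {N5}; none are in {N3}.
Condition 2 (every backdoor path blocked by {N3}):
  P1: open — no interior node is in the conditioning set.
{N3} does not satisfy the backdoor criterion.

No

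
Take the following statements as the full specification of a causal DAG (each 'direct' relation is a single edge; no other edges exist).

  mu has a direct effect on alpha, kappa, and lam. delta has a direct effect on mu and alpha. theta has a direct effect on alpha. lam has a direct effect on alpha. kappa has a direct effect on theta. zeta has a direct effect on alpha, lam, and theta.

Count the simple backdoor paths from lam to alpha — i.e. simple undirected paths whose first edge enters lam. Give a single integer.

A backdoor path from lam to alpha is any simple undirected path whose first edge points into lam (i.e. leaves lam via a parent).
Parents of lam: {mu, zeta}.
Enumerating:
  P1: lam <- zeta -> theta <- kappa <- mu <- delta -> alpha
  P2: lam <- zeta -> theta <- kappa <- mu -> alpha
  P3: lam <- zeta -> theta -> alpha
  P4: lam <- zeta -> alpha
  P5: lam <- mu <- delta -> alpha
  P6: lam <- mu -> kappa -> theta <- zeta -> alpha
  P7: lam <- mu -> kappa -> theta -> alpha
  P8: lam <- mu -> alpha
That exhausts the simple backdoor paths. Count: 8.

8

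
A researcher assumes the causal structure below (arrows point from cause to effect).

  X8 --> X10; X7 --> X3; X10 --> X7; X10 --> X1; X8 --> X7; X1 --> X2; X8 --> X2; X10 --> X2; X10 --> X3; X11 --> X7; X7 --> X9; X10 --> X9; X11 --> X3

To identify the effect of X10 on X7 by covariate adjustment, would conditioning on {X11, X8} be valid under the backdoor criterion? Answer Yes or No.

Backdoor paths from X10 to X7 (paths whose first edge points into X10):
  P1: X10 <- X8 -> X7
Condition 1 (no descendant of X10 in the set): holds — descendants of X10 are {X1, X2, X3, X7, X9}; none are in {X11, X8}.
Condition 2 (every backdoor path blocked by {X11, X8}):
  P1: blocked at fork node X8 ∈ conditioning set.
{X11, X8} satisfies the backdoor criterion.

Yes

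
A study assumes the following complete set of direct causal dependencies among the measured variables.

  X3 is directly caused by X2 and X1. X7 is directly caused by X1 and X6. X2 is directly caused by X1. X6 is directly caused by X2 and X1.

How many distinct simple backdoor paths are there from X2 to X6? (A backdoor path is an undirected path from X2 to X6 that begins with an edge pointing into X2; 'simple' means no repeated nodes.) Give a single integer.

A backdoor path from X2 to X6 is any simple undirected path whose first edge points into X2 (i.e. leaves X2 via a parent).
Parents of X2: {X1}.
Enumerating:
  P1: X2 <- X1 -> X6
  P2: X2 <- X1 -> X7 <- X6
That exhausts the simple backdoor paths. Count: 2.

2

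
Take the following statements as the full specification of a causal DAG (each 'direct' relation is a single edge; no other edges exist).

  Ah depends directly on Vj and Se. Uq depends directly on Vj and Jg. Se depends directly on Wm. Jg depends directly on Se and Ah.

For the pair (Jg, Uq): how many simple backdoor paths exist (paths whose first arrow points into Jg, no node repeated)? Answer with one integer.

2

A backdoor path from Jg to Uq is any simple undirected path whose first edge points into Jg (i.e. leaves Jg via a parent).
Parents of Jg: {Ah, Se}.
Enumerating:
  P1: Jg <- Se -> Ah <- Vj -> Uq
  P2: Jg <- Ah <- Vj -> Uq
That exhausts the simple backdoor paths. Count: 2.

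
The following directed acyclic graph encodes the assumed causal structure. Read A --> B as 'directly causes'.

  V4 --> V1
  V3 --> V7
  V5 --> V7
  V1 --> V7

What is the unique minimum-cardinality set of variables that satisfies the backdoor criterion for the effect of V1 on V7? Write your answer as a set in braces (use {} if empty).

{}

Variables eligible for adjustment (non-descendants of V1, excluding V1 and V7): {V3, V4, V5}.
Backdoor paths from V1 to V7:
  (none)
With no backdoor paths the empty set already satisfies the criterion, and it is trivially minimal.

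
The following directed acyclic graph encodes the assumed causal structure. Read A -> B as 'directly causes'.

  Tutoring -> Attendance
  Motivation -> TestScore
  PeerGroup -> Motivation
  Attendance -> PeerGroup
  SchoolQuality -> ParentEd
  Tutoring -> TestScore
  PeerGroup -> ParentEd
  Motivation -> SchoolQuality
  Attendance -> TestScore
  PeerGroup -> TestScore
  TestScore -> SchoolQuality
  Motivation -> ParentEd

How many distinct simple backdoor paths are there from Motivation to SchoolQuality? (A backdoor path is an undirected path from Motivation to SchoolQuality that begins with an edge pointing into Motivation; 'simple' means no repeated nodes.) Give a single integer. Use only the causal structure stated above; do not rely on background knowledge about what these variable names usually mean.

4

A backdoor path from Motivation to SchoolQuality is any simple undirected path whose first edge points into Motivation (i.e. leaves Motivation via a parent).
Parents of Motivation: {PeerGroup}.
Enumerating:
  P1: Motivation <- PeerGroup <- Attendance <- Tutoring -> TestScore -> SchoolQuality
  P2: Motivation <- PeerGroup <- Attendance -> TestScore -> SchoolQuality
  P3: Motivation <- PeerGroup -> TestScore -> SchoolQuality
  P4: Motivation <- PeerGroup -> ParentEd <- SchoolQuality
That exhausts the simple backdoor paths. Count: 4.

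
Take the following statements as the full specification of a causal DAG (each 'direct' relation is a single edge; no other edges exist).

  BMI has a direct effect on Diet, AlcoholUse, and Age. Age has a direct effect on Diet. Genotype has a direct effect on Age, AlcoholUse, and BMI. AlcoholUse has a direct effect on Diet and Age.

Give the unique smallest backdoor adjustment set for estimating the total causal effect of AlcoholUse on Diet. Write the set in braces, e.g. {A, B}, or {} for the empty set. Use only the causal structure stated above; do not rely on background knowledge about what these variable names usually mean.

Variables eligible for adjustment (non-descendants of AlcoholUse, excluding AlcoholUse and Diet): {BMI, Genotype}.
Backdoor paths from AlcoholUse to Diet:
  P1: AlcoholUse <- Genotype -> BMI -> Age -> Diet
  P2: AlcoholUse <- Genotype -> BMI -> Diet
  P3: AlcoholUse <- Genotype -> Age <- BMI -> Diet
  P4: AlcoholUse <- Genotype -> Age -> Diet
  P5: AlcoholUse <- BMI <- Genotype -> Age -> Diet
  P6: AlcoholUse <- BMI -> Age -> Diet
  P7: AlcoholUse <- BMI -> Diet
The empty set is not sufficient: P1 (AlcoholUse <- Genotype -> BMI -> Age -> Diet) has no collider blocking it and no conditioned non-collider, so it is open.
Try {BMI, Genotype}:
  P1: blocked at fork node Genotype ∈ conditioning set.
  P2: blocked at fork node Genotype ∈ conditioning set.
  P3: blocked at fork node Genotype ∈ conditioning set.
  P4: blocked at fork node Genotype ∈ conditioning set.
  P5: blocked at chain node BMI ∈ conditioning set.
  P6: blocked at fork node BMI ∈ conditioning set.
  P7: blocked at fork node BMI ∈ conditioning set.
{BMI, Genotype} contains no descendant of AlcoholUse and blocks every backdoor path.
Every element of {BMI, Genotype} is needed (dropping BMI leaves P6 open; dropping Genotype leaves P4 open), so no proper subset is valid.
Among all size-2 subsets of the eligible variables, only {BMI, Genotype} blocks every backdoor path, so it is the unique smallest valid adjustment set.

{BMI, Genotype}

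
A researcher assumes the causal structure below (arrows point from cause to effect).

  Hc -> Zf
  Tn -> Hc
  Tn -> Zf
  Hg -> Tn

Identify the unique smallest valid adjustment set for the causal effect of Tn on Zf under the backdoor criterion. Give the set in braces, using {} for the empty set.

Variables eligible for adjustment (non-descendants of Tn, excluding Tn and Zf): {Hg}.
Backdoor paths from Tn to Zf:
  (none)
With no backdoor paths the empty set already satisfies the criterion, and it is trivially minimal.

{}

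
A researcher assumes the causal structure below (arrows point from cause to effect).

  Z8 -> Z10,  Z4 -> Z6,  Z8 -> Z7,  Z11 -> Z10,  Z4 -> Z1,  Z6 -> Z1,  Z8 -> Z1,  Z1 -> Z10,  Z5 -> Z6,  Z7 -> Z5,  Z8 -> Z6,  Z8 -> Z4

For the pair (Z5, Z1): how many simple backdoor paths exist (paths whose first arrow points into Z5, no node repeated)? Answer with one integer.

A backdoor path from Z5 to Z1 is any simple undirected path whose first edge points into Z5 (i.e. leaves Z5 via a parent).
Parents of Z5: {Z7}.
Enumerating:
  P1: Z5 <- Z7 <- Z8 -> Z4 -> Z6 -> Z1
  P2: Z5 <- Z7 <- Z8 -> Z4 -> Z1
  P3: Z5 <- Z7 <- Z8 -> Z6 <- Z4 -> Z1
  P4: Z5 <- Z7 <- Z8 -> Z6 -> Z1
  P5: Z5 <- Z7 <- Z8 -> Z1
  P6: Z5 <- Z7 <- Z8 -> Z10 <- Z1
That exhausts the simple backdoor paths. Count: 6.

6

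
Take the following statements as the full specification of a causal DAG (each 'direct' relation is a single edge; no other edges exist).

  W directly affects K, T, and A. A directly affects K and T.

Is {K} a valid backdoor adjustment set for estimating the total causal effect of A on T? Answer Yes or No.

Backdoor paths from A to T (paths whose first edge points into A):
  P1: A <- W -> T
Condition 1 (no descendant of A in the set): FAILS — K is a descendant of A.
Condition 2 (every backdoor path blocked by {K}):
  P1: open — no interior node is in the conditioning set.
{K} does not satisfy the backdoor criterion.

No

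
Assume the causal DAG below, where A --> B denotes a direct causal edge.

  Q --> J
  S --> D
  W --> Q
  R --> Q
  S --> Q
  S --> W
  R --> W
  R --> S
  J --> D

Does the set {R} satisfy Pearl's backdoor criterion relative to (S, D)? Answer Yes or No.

Yes

Backdoor paths from S to D (paths whose first edge points into S):
  P1: S <- R -> W -> Q -> J -> D
  P2: S <- R -> Q -> J -> D
Condition 1 (no descendant of S in the set): holds — descendants of S are {D, J, Q, W}; none are in {R}.
Condition 2 (every backdoor path blocked by {R}):
  P1: blocked at fork node R ∈ conditioning set.
  P2: blocked at fork node R ∈ conditioning set.
{R} satisfies the backdoor criterion.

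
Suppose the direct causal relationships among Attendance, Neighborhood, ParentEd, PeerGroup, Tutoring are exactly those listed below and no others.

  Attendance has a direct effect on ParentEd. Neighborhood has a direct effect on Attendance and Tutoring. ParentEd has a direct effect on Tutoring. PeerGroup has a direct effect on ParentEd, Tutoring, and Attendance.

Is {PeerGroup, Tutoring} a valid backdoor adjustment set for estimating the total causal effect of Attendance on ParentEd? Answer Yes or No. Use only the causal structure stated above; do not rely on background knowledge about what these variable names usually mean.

No

Backdoor paths from Attendance to ParentEd (paths whose first edge points into Attendance):
  P1: Attendance <- PeerGroup -> ParentEd
  P2: Attendance <- PeerGroup -> Tutoring <- ParentEd
  P3: Attendance <- Neighborhood -> Tutoring <- PeerGroup -> ParentEd
  P4: Attendance <- Neighborhood -> Tutoring <- ParentEd
Condition 1 (no descendant of Attendance in the set): FAILS — Tutoring is a descendant of Attendance.
Condition 2 (every backdoor path blocked by {PeerGroup, Tutoring}):
  P1: blocked at fork node PeerGroup ∈ conditioning set.
  P2: blocked at fork node PeerGroup ∈ conditioning set.
  P3: blocked at fork node PeerGroup ∈ conditioning set.
  P4: open — collider(s) Tutoring are conditioned on (or have a conditioned descendant) and no non-collider on the path is in the set.
{PeerGroup, Tutoring} does not satisfy the backdoor criterion.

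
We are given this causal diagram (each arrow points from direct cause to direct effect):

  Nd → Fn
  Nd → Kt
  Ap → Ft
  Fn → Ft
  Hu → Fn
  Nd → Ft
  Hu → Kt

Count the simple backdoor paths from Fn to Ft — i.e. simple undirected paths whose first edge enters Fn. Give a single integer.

A backdoor path from Fn to Ft is any simple undirected path whose first edge points into Fn (i.e. leaves Fn via a parent).
Parents of Fn: {Hu, Nd}.
Enumerating:
  P1: Fn <- Nd -> Ft
  P2: Fn <- Hu -> Kt <- Nd -> Ft
That exhausts the simple backdoor paths. Count: 2.

2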